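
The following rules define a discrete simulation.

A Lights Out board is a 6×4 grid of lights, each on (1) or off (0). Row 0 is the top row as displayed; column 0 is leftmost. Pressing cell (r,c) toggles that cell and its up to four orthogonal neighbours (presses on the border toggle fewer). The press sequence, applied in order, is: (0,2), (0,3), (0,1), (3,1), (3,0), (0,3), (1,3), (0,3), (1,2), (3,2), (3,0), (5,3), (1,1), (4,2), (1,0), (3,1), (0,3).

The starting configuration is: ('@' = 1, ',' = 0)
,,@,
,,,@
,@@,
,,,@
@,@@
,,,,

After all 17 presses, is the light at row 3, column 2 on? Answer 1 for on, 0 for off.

0

t=0: ,,@,
,,,@
,@@,
,,,@
@,@@
,,,,
t=1: ,@,@
,,@@
,@@,
,,,@
@,@@
,,,,
t=2: ,@@,
,,@,
,@@,
,,,@
@,@@
,,,,
t=3: @,,,
,@@,
,@@,
,,,@
@,@@
,,,,
t=4: @,,,
,@@,
,,@,
@@@@
@@@@
,,,,
t=5: @,,,
,@@,
@,@,
,,@@
,@@@
,,,,
t=6: @,@@
,@@@
@,@,
,,@@
,@@@
,,,,
t=7: @,@,
,@,,
@,@@
,,@@
,@@@
,,,,
t=8: @,,@
,@,@
@,@@
,,@@
,@@@
,,,,
t=9: @,@@
,,@,
@,,@
,,@@
,@@@
,,,,
t=10: @,@@
,,@,
@,@@
,@,,
,@,@
,,,,
t=11: @,@@
,,@,
,,@@
@,,,
@@,@
,,,,
t=12: @,@@
,,@,
,,@@
@,,,
@@,,
,,@@
t=13: @@@@
@@,,
,@@@
@,,,
@@,,
,,@@
t=14: @@@@
@@,,
,@@@
@,@,
@,@@
,,,@
t=15: ,@@@
,,,,
@@@@
@,@,
@,@@
,,,@
t=16: ,@@@
,,,,
@,@@
,@,,
@@@@
,,,@
t=17: ,@,,
,,,@
@,@@
,@,,
@@@@
,,,@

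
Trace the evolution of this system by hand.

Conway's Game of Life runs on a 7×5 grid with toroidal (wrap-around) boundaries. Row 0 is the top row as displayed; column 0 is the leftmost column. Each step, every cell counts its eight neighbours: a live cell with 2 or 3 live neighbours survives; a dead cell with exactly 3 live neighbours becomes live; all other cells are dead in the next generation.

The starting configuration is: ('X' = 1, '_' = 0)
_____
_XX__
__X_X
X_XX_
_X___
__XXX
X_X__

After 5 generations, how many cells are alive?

[0] _____
_XX__
__X_X
X_XX_
_X___
__XXX
X_X__
[1] __X__
_XXX_
X___X
X_XXX
XX___
X_XXX
_XX_X
[2] X____
XXXXX
_____
__XX_
_____
_____
____X
[3] __X__
XXXXX
X____
_____
_____
_____
_____
[4] X_X_X
X_XXX
X_XX_
_____
_____
_____
_____
[5] X_X__
_____
X_X__
_____
_____
_____
_____

4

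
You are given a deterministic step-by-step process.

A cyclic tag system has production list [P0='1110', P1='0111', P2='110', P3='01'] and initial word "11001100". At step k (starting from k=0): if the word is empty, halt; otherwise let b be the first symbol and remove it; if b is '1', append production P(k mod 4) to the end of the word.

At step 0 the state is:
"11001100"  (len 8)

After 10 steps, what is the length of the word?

[0] "11001100"  (len 8)
[1] "10011001110"  (len 11)
[2] "00110011100111"  (len 14)
[3] "0110011100111"  (len 13)
[4] "110011100111"  (len 12)
[5] "100111001111110"  (len 15)
[6] "001110011111100111"  (len 18)
[7] "01110011111100111"  (len 17)
[8] "1110011111100111"  (len 16)
[9] "1100111111001111110"  (len 19)
[10] "1001111110011111100111"  (len 22)

22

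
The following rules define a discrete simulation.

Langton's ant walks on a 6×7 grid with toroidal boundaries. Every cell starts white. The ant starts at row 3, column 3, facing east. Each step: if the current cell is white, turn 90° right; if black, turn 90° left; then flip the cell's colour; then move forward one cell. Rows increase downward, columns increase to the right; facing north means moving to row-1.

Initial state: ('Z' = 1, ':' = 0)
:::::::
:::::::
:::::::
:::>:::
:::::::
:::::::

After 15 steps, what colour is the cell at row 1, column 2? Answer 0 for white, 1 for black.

1

gen 0: :::::::
:::::::
:::::::
:::>:::
:::::::
:::::::
gen 1: :::::::
:::::::
:::::::
:::Z:::
:::v:::
:::::::
gen 2: :::::::
:::::::
:::::::
:::Z:::
::<Z:::
:::::::
gen 3: :::::::
:::::::
:::::::
::^Z:::
::ZZ:::
:::::::
gen 4: :::::::
:::::::
:::::::
::Z>:::
::ZZ:::
:::::::
gen 5: :::::::
:::::::
:::^:::
::Z::::
::ZZ:::
:::::::
gen 6: :::::::
:::::::
:::Z>::
::Z::::
::ZZ:::
:::::::
gen 7: :::::::
:::::::
:::ZZ::
::Z:v::
::ZZ:::
:::::::
gen 8: :::::::
:::::::
:::ZZ::
::Z<Z::
::ZZ:::
:::::::
gen 9: :::::::
:::::::
:::^Z::
::ZZZ::
::ZZ:::
:::::::
gen 10: :::::::
:::::::
::<:Z::
::ZZZ::
::ZZ:::
:::::::
gen 11: :::::::
::^::::
::Z:Z::
::ZZZ::
::ZZ:::
:::::::
gen 12: :::::::
::Z>:::
::Z:Z::
::ZZZ::
::ZZ:::
:::::::
gen 13: :::::::
::ZZ:::
::ZvZ::
::ZZZ::
::ZZ:::
:::::::
gen 14: :::::::
::ZZ:::
::<ZZ::
::ZZZ::
::ZZ:::
:::::::
gen 15: :::::::
::ZZ:::
:::ZZ::
::vZZ::
::ZZ:::
:::::::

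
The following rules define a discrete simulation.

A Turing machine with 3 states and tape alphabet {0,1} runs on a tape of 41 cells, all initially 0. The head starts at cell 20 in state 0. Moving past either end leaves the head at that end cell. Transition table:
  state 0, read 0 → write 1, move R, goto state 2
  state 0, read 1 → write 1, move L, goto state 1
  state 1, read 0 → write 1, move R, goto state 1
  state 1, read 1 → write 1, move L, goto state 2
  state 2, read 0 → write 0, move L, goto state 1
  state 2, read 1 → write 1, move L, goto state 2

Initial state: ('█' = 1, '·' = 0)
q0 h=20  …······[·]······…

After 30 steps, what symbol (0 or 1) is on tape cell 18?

1

k=0  q0 h=20  …······[·]······…
k=1  q2 h=21  …·····█[·]······…
k=2  q1 h=20  …······[█]······…
k=3  q2 h=19  …······[·]█·····…
k=4  q1 h=18  …······[·]·█····…
k=5  q1 h=19  …·····█[·]█·····…
k=6  q1 h=20  …····██[█]······…
k=7  q2 h=19  …·····█[█]█·····…
k=8  q2 h=18  …······[█]██····…
k=9  q2 h=17  …······[·]███···…
k=10  q1 h=16  …······[·]·███··…
k=11  q1 h=17  …·····█[·]███···…
k=12  q1 h=18  …····██[█]██····…
k=13  q2 h=17  …·····█[█]███···…
k=14  q2 h=16  …······[█]████··…
k=15  q2 h=15  …······[·]█████·…
k=16  q1 h=14  …······[·]·█████…
k=17  q1 h=15  …·····█[·]█████·…
k=18  q1 h=16  …····██[█]████··…
k=19  q2 h=15  …·····█[█]█████·…
k=20  q2 h=14  …······[█]██████…
k=21  q2 h=13  …······[·]██████…
k=22  q1 h=12  …······[·]·█████…
k=23  q1 h=13  …·····█[·]██████…
k=24  q1 h=14  …····██[█]██████…
k=25  q2 h=13  …·····█[█]██████…
k=26  q2 h=12  …······[█]██████…
k=27  q2 h=11  …······[·]██████…
k=28  q1 h=10  …······[·]·█████…
k=29  q1 h=11  …·····█[·]██████…
k=30  q1 h=12  …····██[█]██████…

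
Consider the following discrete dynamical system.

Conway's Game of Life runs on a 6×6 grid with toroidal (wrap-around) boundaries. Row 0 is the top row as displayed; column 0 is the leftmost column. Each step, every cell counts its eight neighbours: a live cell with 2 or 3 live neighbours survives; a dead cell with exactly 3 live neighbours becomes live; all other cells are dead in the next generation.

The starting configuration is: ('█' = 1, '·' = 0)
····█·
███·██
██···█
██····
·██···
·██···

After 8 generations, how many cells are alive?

14

k=0  ····█·
███·██
██···█
██····
·██···
·██···
k=1  ····█·
··███·
····█·
·····█
······
·███··
k=2  ·█··█·
····██
····██
······
··█···
··██··
k=3  ··█·██
█··█··
····██
······
··██··
·███··
k=4  █···██
█··█··
····██
···██·
·█·█··
·█····
k=5  ██··██
█··█··
·····█
··██·█
···██·
·██·██
k=6  ······
·█····
█·██·█
··██·█
██····
·██···
k=7  ·██···
███···
█··█·█
···█·█
█··█··
███···
k=8  ···█··
···█·█
···█·█
··██·█
█··███
█··█··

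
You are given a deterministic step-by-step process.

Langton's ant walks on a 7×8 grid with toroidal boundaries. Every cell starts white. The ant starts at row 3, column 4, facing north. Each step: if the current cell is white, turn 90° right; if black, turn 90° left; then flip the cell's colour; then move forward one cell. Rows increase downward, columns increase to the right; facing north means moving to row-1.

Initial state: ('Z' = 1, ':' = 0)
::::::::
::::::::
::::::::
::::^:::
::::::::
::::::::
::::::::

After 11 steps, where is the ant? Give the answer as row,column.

4,2

0) ::::::::
::::::::
::::::::
::::^:::
::::::::
::::::::
::::::::
1) ::::::::
::::::::
::::::::
::::Z>::
::::::::
::::::::
::::::::
2) ::::::::
::::::::
::::::::
::::ZZ::
:::::v::
::::::::
::::::::
3) ::::::::
::::::::
::::::::
::::ZZ::
::::<Z::
::::::::
::::::::
4) ::::::::
::::::::
::::::::
::::^Z::
::::ZZ::
::::::::
::::::::
5) ::::::::
::::::::
::::::::
:::<:Z::
::::ZZ::
::::::::
::::::::
6) ::::::::
::::::::
:::^::::
:::Z:Z::
::::ZZ::
::::::::
::::::::
7) ::::::::
::::::::
:::Z>:::
:::Z:Z::
::::ZZ::
::::::::
::::::::
8) ::::::::
::::::::
:::ZZ:::
:::ZvZ::
::::ZZ::
::::::::
::::::::
9) ::::::::
::::::::
:::ZZ:::
:::<ZZ::
::::ZZ::
::::::::
::::::::
10) ::::::::
::::::::
:::ZZ:::
::::ZZ::
:::vZZ::
::::::::
::::::::
11) ::::::::
::::::::
:::ZZ:::
::::ZZ::
::<ZZZ::
::::::::
::::::::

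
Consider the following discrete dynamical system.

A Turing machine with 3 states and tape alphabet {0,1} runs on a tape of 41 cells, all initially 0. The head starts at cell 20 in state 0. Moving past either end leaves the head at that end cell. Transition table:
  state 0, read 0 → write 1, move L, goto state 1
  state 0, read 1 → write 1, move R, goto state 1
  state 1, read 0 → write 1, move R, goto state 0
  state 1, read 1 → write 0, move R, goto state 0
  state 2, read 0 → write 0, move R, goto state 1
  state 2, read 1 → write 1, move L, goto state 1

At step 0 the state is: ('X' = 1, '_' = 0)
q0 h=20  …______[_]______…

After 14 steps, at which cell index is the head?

26

k=0  q0 h=20  …______[_]______…
k=1  q1 h=19  …______[_]X_____…
k=2  q0 h=20  …_____X[X]______…
k=3  q1 h=21  …____XX[_]______…
k=4  q0 h=22  …___XXX[_]______…
k=5  q1 h=21  …____XX[X]X_____…
k=6  q0 h=22  …___XX_[X]______…
k=7  q1 h=23  …__XX_X[_]______…
k=8  q0 h=24  …_XX_XX[_]______…
k=9  q1 h=23  …__XX_X[X]X_____…
k=10  q0 h=24  …_XX_X_[X]______…
k=11  q1 h=25  …XX_X_X[_]______…
k=12  q0 h=26  …X_X_XX[_]______…
k=13  q1 h=25  …XX_X_X[X]X_____…
k=14  q0 h=26  …X_X_X_[X]______…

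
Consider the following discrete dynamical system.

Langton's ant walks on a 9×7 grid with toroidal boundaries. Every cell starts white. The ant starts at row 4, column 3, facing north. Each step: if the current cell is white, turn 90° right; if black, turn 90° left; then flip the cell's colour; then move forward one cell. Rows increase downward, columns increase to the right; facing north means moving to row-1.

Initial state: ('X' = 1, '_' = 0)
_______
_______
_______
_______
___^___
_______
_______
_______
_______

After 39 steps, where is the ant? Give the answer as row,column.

7,3

t=0: _______
_______
_______
_______
___^___
_______
_______
_______
_______
t=1: _______
_______
_______
_______
___X>__
_______
_______
_______
_______
t=2: _______
_______
_______
_______
___XX__
____v__
_______
_______
_______
t=3: _______
_______
_______
_______
___XX__
___<X__
_______
_______
_______
t=4: _______
_______
_______
_______
___^X__
___XX__
_______
_______
_______
t=5: _______
_______
_______
_______
__<_X__
___XX__
_______
_______
_______
t=6: _______
_______
_______
__^____
__X_X__
___XX__
_______
_______
_______
t=7: _______
_______
_______
__X>___
__X_X__
___XX__
_______
_______
_______
t=8: _______
_______
_______
__XX___
__XvX__
___XX__
_______
_______
_______
t=9: _______
_______
_______
__XX___
__<XX__
___XX__
_______
_______
_______
t=10: _______
_______
_______
__XX___
___XX__
__vXX__
_______
_______
_______
t=11: _______
_______
_______
__XX___
___XX__
_<XXX__
_______
_______
_______
t=12: _______
_______
_______
__XX___
_^_XX__
_XXXX__
_______
_______
_______
t=13: _______
_______
_______
__XX___
_X>XX__
_XXXX__
_______
_______
_______
t=14: _______
_______
_______
__XX___
_XXXX__
_XvXX__
_______
_______
_______
t=15: _______
_______
_______
__XX___
_XXXX__
_X_>X__
_______
_______
_______
t=16: _______
_______
_______
__XX___
_XX^X__
_X__X__
_______
_______
_______
t=17: _______
_______
_______
__XX___
_X<_X__
_X__X__
_______
_______
_______
t=18: _______
_______
_______
__XX___
_X__X__
_Xv_X__
_______
_______
_______
t=19: _______
_______
_______
__XX___
_X__X__
_<X_X__
_______
_______
_______
t=20: _______
_______
_______
__XX___
_X__X__
__X_X__
_v_____
_______
_______
t=21: _______
_______
_______
__XX___
_X__X__
__X_X__
<X_____
_______
_______
t=22: _______
_______
_______
__XX___
_X__X__
^_X_X__
XX_____
_______
_______
t=23: _______
_______
_______
__XX___
_X__X__
X>X_X__
XX_____
_______
_______
t=24: _______
_______
_______
__XX___
_X__X__
XXX_X__
Xv_____
_______
_______
t=25: _______
_______
_______
__XX___
_X__X__
XXX_X__
X_>____
_______
_______
t=26: _______
_______
_______
__XX___
_X__X__
XXX_X__
X_X____
__v____
_______
t=27: _______
_______
_______
__XX___
_X__X__
XXX_X__
X_X____
_<X____
_______
t=28: _______
_______
_______
__XX___
_X__X__
XXX_X__
X^X____
_XX____
_______
t=29: _______
_______
_______
__XX___
_X__X__
XXX_X__
XX>____
_XX____
_______
t=30: _______
_______
_______
__XX___
_X__X__
XX^_X__
XX_____
_XX____
_______
t=31: _______
_______
_______
__XX___
_X__X__
X<__X__
XX_____
_XX____
_______
t=32: _______
_______
_______
__XX___
_X__X__
X___X__
Xv_____
_XX____
_______
t=33: _______
_______
_______
__XX___
_X__X__
X___X__
X_>____
_XX____
_______
t=34: _______
_______
_______
__XX___
_X__X__
X___X__
X_X____
_Xv____
_______
t=35: _______
_______
_______
__XX___
_X__X__
X___X__
X_X____
_X_>___
_______
t=36: _______
_______
_______
__XX___
_X__X__
X___X__
X_X____
_X_X___
___v___
t=37: _______
_______
_______
__XX___
_X__X__
X___X__
X_X____
_X_X___
__<X___
t=38: _______
_______
_______
__XX___
_X__X__
X___X__
X_X____
_X^X___
__XX___
t=39: _______
_______
_______
__XX___
_X__X__
X___X__
X_X____
_XX>___
__XX___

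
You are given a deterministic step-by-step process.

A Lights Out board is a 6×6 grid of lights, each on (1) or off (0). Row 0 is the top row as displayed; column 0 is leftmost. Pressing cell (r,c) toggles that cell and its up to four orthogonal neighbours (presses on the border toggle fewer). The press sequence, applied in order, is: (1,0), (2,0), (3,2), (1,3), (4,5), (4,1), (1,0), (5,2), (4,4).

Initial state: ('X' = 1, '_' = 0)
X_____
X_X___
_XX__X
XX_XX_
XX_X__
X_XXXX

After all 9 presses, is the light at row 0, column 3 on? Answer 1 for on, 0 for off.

1

t=0: X_____
X_X___
_XX__X
XX_XX_
XX_X__
X_XXXX
t=1: ______
_XX___
XXX__X
XX_XX_
XX_X__
X_XXXX
t=2: ______
XXX___
__X__X
_X_XX_
XX_X__
X_XXXX
t=3: ______
XXX___
_____X
__X_X_
XXXX__
X_XXXX
t=4: ___X__
XX_XX_
___X_X
__X_X_
XXXX__
X_XXXX
t=5: ___X__
XX_XX_
___X_X
__X_XX
XXXXXX
X_XXX_
t=6: ___X__
XX_XX_
___X_X
_XX_XX
___XXX
XXXXX_
t=7: X__X__
___XX_
X__X_X
_XX_XX
___XXX
XXXXX_
t=8: X__X__
___XX_
X__X_X
_XX_XX
__XXXX
X___X_
t=9: X__X__
___XX_
X__X_X
_XX__X
__X___
X_____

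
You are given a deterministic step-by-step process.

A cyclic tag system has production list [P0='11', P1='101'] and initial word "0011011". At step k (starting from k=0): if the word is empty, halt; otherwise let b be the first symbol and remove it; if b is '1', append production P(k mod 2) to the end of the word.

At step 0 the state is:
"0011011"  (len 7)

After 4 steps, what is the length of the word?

t=0: "0011011"  (len 7)
t=1: "011011"  (len 6)
t=2: "11011"  (len 5)
t=3: "101111"  (len 6)
t=4: "01111101"  (len 8)

8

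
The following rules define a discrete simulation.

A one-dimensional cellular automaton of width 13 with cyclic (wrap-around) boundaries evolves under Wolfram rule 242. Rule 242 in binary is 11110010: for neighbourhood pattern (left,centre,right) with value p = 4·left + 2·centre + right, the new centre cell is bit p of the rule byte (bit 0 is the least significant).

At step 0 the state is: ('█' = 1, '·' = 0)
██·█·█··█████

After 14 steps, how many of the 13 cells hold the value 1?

gen 0: ██·█·█··█████
gen 1: ███·█·██·████
gen 2: ████·█·██·███
gen 3: █████·█·██·██
gen 4: ██████·█·██·█
gen 5: ███████·█·██·
gen 6: ·███████·█·██
gen 7: █·███████·█·█
gen 8: ██·███████·█·
gen 9: ·██·███████·█
gen 10: █·██·███████·
gen 11: ·█·██·███████
gen 12: █·█·██·██████
gen 13: ██·█·██·█████
gen 14: ███·█·██·████

10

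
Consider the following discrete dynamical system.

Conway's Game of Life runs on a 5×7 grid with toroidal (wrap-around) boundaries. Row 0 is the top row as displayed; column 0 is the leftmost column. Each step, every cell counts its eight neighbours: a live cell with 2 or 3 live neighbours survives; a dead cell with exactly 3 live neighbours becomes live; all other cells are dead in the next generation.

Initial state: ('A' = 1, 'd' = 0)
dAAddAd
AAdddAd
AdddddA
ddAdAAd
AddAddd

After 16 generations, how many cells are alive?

6

step 0: dAAddAd
AAdddAd
AdddddA
ddAdAAd
AddAddd
step 1: ddAdAdd
ddAddAd
AdddAdd
AAdAAAd
dddAdAA
step 2: ddAdAdA
dAddAAd
AdAdddd
AAAAddd
AAddddA
step 3: ddAAAdA
AAAdAAA
AdddAdA
dddAddd
dddddAA
step 4: ddAdddd
ddAdddd
ddAdAdd
AdddAdd
ddAddAA
step 5: dAAAddd
dAAdddd
dAddddd
dAddAdA
dAdAdAA
step 6: dddAAdd
AddAddd
dAddddd
dAddAdA
dAdAdAA
step 7: AddAdAA
ddAAAdd
dAAdddd
dAddAdA
dddAddA
step 8: AddddAA
AdddAAA
AAddAAd
dAdAdAd
ddAAddd
step 9: AAdAddd
ddddddd
dAAAddd
AAdAdAA
AAAAdAd
step 10: AddAAdA
AddAddd
dAdAAdA
dddddAd
dddAdAd
step 11: AdAAdAA
dAddddd
AdAAAAA
ddAAdAA
dddAdAd
step 12: AAAAdAA
ddddddd
Adddddd
AAddddd
AAddddd
step 13: ddAdddA
ddAdddd
AAddddd
ddddddA
ddddddd
step 14: ddddddd
AdAdddd
AAddddd
Adddddd
ddddddd
step 15: ddddddd
Adddddd
AdddddA
AAddddd
ddddddd
step 16: ddddddd
AdddddA
ddddddA
AAddddA
ddddddd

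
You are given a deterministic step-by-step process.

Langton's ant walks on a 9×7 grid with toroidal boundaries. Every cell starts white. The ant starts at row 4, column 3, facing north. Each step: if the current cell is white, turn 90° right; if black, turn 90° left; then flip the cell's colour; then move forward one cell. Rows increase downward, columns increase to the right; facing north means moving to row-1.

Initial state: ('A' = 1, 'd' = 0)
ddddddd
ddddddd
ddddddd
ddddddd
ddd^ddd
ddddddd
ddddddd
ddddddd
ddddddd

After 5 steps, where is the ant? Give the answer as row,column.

4,2

0) ddddddd
ddddddd
ddddddd
ddddddd
ddd^ddd
ddddddd
ddddddd
ddddddd
ddddddd
1) ddddddd
ddddddd
ddddddd
ddddddd
dddA>dd
ddddddd
ddddddd
ddddddd
ddddddd
2) ddddddd
ddddddd
ddddddd
ddddddd
dddAAdd
ddddvdd
ddddddd
ddddddd
ddddddd
3) ddddddd
ddddddd
ddddddd
ddddddd
dddAAdd
ddd<Add
ddddddd
ddddddd
ddddddd
4) ddddddd
ddddddd
ddddddd
ddddddd
ddd^Add
dddAAdd
ddddddd
ddddddd
ddddddd
5) ddddddd
ddddddd
ddddddd
ddddddd
dd<dAdd
dddAAdd
ddddddd
ddddddd
ddddddd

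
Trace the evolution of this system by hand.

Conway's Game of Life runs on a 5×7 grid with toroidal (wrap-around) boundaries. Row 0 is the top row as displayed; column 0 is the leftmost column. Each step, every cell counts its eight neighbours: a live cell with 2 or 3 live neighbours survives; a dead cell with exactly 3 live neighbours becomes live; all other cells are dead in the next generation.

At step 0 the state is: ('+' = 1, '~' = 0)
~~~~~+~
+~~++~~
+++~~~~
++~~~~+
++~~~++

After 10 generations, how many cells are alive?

6

k=0  ~~~~~+~
+~~++~~
+++~~~~
++~~~~+
++~~~++
k=1  ~+~~~+~
+~+++~+
~~++~~~
~~~~~+~
~+~~~+~
k=2  ~+~+~+~
+~~~+++
~++~~++
~~+~+~~
~~~~+++
k=3  ~~~+~~~
~~~+~~~
~++~~~~
+++~+~~
~~+~~~+
k=4  ~~++~~~
~~~+~~~
+~~~~~~
+~~~~~~
+~+~~~~
k=5  ~+++~~~
~~++~~~
~~~~~~~
+~~~~~+
~~++~~~
k=6  ~+~~+~~
~+~+~~~
~~~~~~~
~~~~~~~
+~~+~~~
k=7  ++~++~~
~~+~~~~
~~~~~~~
~~~~~~~
~~~~~~~
k=8  ~+++~~~
~+++~~~
~~~~~~~
~~~~~~~
~~~~~~~
k=9  ~+~+~~~
~+~+~~~
~~+~~~~
~~~~~~~
~~+~~~~
k=10  ~+~+~~~
~+~+~~~
~~+~~~~
~~~~~~~
~~+~~~~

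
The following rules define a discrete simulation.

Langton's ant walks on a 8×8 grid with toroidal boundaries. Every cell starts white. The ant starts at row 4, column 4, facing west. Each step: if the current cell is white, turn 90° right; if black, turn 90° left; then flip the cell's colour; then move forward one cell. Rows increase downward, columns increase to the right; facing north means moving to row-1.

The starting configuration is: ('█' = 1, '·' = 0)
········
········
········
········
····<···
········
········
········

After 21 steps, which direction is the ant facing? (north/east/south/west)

gen 0: ········
········
········
········
····<···
········
········
········
gen 1: ········
········
········
····^···
····█···
········
········
········
gen 2: ········
········
········
····█>··
····█···
········
········
········
gen 3: ········
········
········
····██··
····█v··
········
········
········
gen 4: ········
········
········
····██··
····<█··
········
········
········
gen 5: ········
········
········
····██··
·····█··
····v···
········
········
gen 6: ········
········
········
····██··
·····█··
···<█···
········
········
gen 7: ········
········
········
····██··
···^·█··
···██···
········
········
gen 8: ········
········
········
····██··
···█>█··
···██···
········
········
gen 9: ········
········
········
····██··
···███··
···█v···
········
········
gen 10: ········
········
········
····██··
···███··
···█·>··
········
········
gen 11: ········
········
········
····██··
···███··
···█·█··
·····v··
········
gen 12: ········
········
········
····██··
···███··
···█·█··
····<█··
········
gen 13: ········
········
········
····██··
···███··
···█^█··
····██··
········
gen 14: ········
········
········
····██··
···███··
···██>··
····██··
········
gen 15: ········
········
········
····██··
···██^··
···██···
····██··
········
gen 16: ········
········
········
····██··
···█<···
···██···
····██··
········
gen 17: ········
········
········
····██··
···█····
···█v···
····██··
········
gen 18: ········
········
········
····██··
···█····
···█·>··
····██··
········
gen 19: ········
········
········
····██··
···█····
···█·█··
····█v··
········
gen 20: ········
········
········
····██··
···█····
···█·█··
····█·>·
········
gen 21: ········
········
········
····██··
···█····
···█·█··
····█·█·
······v·

south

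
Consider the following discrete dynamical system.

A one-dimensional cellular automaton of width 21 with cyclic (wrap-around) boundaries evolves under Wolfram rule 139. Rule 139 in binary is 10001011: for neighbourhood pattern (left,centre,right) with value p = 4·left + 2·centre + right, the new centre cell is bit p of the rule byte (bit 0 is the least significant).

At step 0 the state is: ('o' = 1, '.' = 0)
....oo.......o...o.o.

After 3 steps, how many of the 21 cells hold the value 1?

15

0) ....oo.......o...o.o.
1) ooooo..oooooo..oo....
2) oooo..oooooo..oo..ooo
3) ooo..oooooo..oo..oooo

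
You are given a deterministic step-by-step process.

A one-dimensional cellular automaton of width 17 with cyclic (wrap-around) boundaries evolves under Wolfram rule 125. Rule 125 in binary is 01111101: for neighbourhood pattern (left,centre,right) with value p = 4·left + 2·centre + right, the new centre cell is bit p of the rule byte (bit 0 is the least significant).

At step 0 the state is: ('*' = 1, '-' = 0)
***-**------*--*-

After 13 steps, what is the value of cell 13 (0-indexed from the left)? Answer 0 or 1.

[0] ***-**------*--*-
[1] *-*********-**-**
[2] ***-------******-
[3] *-*******-*----**
[4] ***-----******-*-
[5] *-*****-*----****
[6] ***---******-*---
[7] *-***-*----*****-
[8] ***-******-*---**
[9] --***----*****-*-
[10] *-*-****-*---****
[11] *****--*****-*---
[12] *---**-*---*****-
[13] ***-******-*---**

0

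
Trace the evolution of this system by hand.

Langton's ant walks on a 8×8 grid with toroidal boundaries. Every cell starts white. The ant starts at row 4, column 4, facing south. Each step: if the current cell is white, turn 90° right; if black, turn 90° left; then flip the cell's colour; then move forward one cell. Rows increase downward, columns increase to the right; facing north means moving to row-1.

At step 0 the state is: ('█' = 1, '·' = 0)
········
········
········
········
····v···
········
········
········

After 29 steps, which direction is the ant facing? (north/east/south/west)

west

gen 0: ········
········
········
········
····v···
········
········
········
gen 1: ········
········
········
········
···<█···
········
········
········
gen 2: ········
········
········
···^····
···██···
········
········
········
gen 3: ········
········
········
···█>···
···██···
········
········
········
gen 4: ········
········
········
···██···
···█v···
········
········
········
gen 5: ········
········
········
···██···
···█·>··
········
········
········
gen 6: ········
········
········
···██···
···█·█··
·····v··
········
········
gen 7: ········
········
········
···██···
···█·█··
····<█··
········
········
gen 8: ········
········
········
···██···
···█^█··
····██··
········
········
gen 9: ········
········
········
···██···
···██>··
····██··
········
········
gen 10: ········
········
········
···██^··
···██···
····██··
········
········
gen 11: ········
········
········
···███>·
···██···
····██··
········
········
gen 12: ········
········
········
···████·
···██·v·
····██··
········
········
gen 13: ········
········
········
···████·
···██<█·
····██··
········
········
gen 14: ········
········
········
···██^█·
···████·
····██··
········
········
gen 15: ········
········
········
···█<·█·
···████·
····██··
········
········
gen 16: ········
········
········
···█··█·
···█v██·
····██··
········
········
gen 17: ········
········
········
···█··█·
···█·>█·
····██··
········
········
gen 18: ········
········
········
···█·^█·
···█··█·
····██··
········
········
gen 19: ········
········
········
···█·█>·
···█··█·
····██··
········
········
gen 20: ········
········
······^·
···█·█··
···█··█·
····██··
········
········
gen 21: ········
········
······█>
···█·█··
···█··█·
····██··
········
········
gen 22: ········
········
······██
···█·█·v
···█··█·
····██··
········
········
gen 23: ········
········
······██
···█·█<█
···█··█·
····██··
········
········
gen 24: ········
········
······^█
···█·███
···█··█·
····██··
········
········
gen 25: ········
········
·····<·█
···█·███
···█··█·
····██··
········
········
gen 26: ········
·····^··
·····█·█
···█·███
···█··█·
····██··
········
········
gen 27: ········
·····█>·
·····█·█
···█·███
···█··█·
····██··
········
········
gen 28: ········
·····██·
·····█v█
···█·███
···█··█·
····██··
········
········
gen 29: ········
·····██·
·····<██
···█·███
···█··█·
····██··
········
········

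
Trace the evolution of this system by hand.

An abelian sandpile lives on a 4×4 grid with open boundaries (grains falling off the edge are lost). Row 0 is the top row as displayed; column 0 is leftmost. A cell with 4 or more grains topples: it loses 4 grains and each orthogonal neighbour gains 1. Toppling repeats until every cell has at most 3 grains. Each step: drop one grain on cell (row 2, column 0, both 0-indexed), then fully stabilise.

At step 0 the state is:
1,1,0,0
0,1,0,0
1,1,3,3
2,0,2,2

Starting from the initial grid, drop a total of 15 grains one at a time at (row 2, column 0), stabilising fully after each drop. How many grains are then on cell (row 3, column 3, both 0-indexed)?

3

t=0: 1,1,0,0
0,1,0,0
1,1,3,3
2,0,2,2
t=1: 1,1,0,0
0,1,0,0
2,1,3,3
2,0,2,2
t=2: 1,1,0,0
0,1,0,0
3,1,3,3
2,0,2,2
t=3: 1,1,0,0
1,1,0,0
0,2,3,3
3,0,2,2
t=4: 1,1,0,0
1,1,0,0
1,2,3,3
3,0,2,2
t=5: 1,1,0,0
1,1,0,0
2,2,3,3
3,0,2,2
t=6: 1,1,0,0
1,1,0,0
3,2,3,3
3,0,2,2
t=7: 1,1,0,0
2,1,0,0
1,3,3,3
0,1,2,2
t=8: 1,1,0,0
2,1,0,0
2,3,3,3
0,1,2,2
t=9: 1,1,0,0
2,1,0,0
3,3,3,3
0,1,2,2
t=10: 1,1,0,0
3,2,1,1
1,1,1,0
1,2,3,3
t=11: 1,1,0,0
3,2,1,1
2,1,1,0
1,2,3,3
t=12: 1,1,0,0
3,2,1,1
3,1,1,0
1,2,3,3
t=13: 2,1,0,0
0,3,1,1
1,2,1,0
2,2,3,3
t=14: 2,1,0,0
0,3,1,1
2,2,1,0
2,2,3,3
t=15: 2,1,0,0
0,3,1,1
3,2,1,0
2,2,3,3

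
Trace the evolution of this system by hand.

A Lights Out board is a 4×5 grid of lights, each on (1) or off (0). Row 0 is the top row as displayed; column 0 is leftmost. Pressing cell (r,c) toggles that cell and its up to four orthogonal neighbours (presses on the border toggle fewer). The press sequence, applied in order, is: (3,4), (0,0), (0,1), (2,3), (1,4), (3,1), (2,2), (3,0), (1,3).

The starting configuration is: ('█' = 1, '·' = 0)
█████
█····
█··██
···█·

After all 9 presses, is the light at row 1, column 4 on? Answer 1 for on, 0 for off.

step 0: █████
█····
█··██
···█·
step 1: █████
█····
█··█·
····█
step 2: ··███
·····
█··█·
····█
step 3: ██·██
·█···
█··█·
····█
step 4: ██·██
·█·█·
█·█·█
···██
step 5: ██·█·
·█··█
█·█··
···██
step 6: ██·█·
·█··█
███··
█████
step 7: ██·█·
·██·█
█··█·
██·██
step 8: ██·█·
·██·█
···█·
···██
step 9: ██···
·█·█·
·····
···██

0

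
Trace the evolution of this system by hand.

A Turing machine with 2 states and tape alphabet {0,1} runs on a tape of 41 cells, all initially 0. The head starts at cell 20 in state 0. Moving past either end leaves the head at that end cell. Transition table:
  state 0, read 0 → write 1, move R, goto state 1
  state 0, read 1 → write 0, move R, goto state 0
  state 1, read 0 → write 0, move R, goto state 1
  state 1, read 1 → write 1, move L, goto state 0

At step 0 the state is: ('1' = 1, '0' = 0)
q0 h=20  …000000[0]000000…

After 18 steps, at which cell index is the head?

gen 0: q0 h=20  …000000[0]000000…
gen 1: q1 h=21  …000001[0]000000…
gen 2: q1 h=22  …000010[0]000000…
gen 3: q1 h=23  …000100[0]000000…
gen 4: q1 h=24  …001000[0]000000…
gen 5: q1 h=25  …010000[0]000000…
gen 6: q1 h=26  …100000[0]000000…
gen 7: q1 h=27  …000000[0]000000…
gen 8: q1 h=28  …000000[0]000000…
gen 9: q1 h=29  …000000[0]000000…
gen 10: q1 h=30  …000000[0]000000…
gen 11: q1 h=31  …000000[0]000000…
gen 12: q1 h=32  …000000[0]000000…
gen 13: q1 h=33  …000000[0]000000…
gen 14: q1 h=34  …000000[0]000000|
gen 15: q1 h=35  …000000[0]00000|
gen 16: q1 h=36  …000000[0]0000|
gen 17: q1 h=37  …000000[0]000|
gen 18: q1 h=38  …000000[0]00|

38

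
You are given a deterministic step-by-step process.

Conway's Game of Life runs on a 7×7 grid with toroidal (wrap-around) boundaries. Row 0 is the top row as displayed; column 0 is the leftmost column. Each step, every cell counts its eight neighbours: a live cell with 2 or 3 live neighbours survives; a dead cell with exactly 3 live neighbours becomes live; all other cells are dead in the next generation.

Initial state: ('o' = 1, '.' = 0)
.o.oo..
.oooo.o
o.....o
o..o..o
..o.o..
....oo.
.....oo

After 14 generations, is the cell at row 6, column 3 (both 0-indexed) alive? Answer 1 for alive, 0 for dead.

0) .o.oo..
.oooo.o
o.....o
o..o..o
..o.o..
....oo.
.....oo
1) .o....o
.o..o.o
....o..
oo.o.oo
....o.o
...oo.o
...o..o
2) ..o...o
.......
.oooo..
o..o..o
..o....
o..oo.o
..ooo.o
3) ..o..o.
.o.....
ooooo..
o...o..
.oo.oo.
oo..o.o
.oo.o.o
4) o.oo.o.
o...o..
o.ooo..
o.....o
..o.o..
....o.o
..o.o.o
5) o.o..o.
o....o.
o..ooo.
o.o.ooo
o..o..o
....o..
ooo.o.o
6) ..oooo.
o..o.o.
o..o...
..o....
oo.o...
..o.o..
o.o.o.o
7) o.o....
.o...o.
.oooo.o
o.oo...
.o.o...
..o.ooo
..o...o
8) o.o...o
....ooo
....ooo
o......
oo...oo
ooo.ooo
o.o...o
9) ...o...
...oo..
o...o..
.o..o..
..o.o..
..ooo..
..o....
10) ..ooo..
...oo..
....oo.
.o..oo.
.oo.oo.
.oo.o..
..o.o..
11) ..o..o.
..o....
.......
.oo...o
o......
....o..
....oo.
12) ...ooo.
.......
.oo....
oo.....
oo.....
....oo.
...ooo.
13) ...o.o.
..ooo..
ooo....
.......
oo....o
...o.oo
......o
14) ..oo.o.
....o..
.oo....
..o...o
o....oo
.....o.
......o

0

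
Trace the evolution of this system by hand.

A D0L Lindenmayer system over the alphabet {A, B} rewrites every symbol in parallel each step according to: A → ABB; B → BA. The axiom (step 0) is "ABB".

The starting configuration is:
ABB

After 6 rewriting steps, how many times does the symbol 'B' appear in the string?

step 0: ABB
step 1: ABBBABA
step 2: ABBBABABAABBBAABB
step 3: ABBBABABAABBBAABBBAABBABBBABABAABBABBBABA
step 4: ABBBABABAABBBAABBBAABBABBBABABAABBABBBABABAABBABBBABAABBBABABAABBBAABBBAABBABBBABAABBBABABAABBBAABB
step 5: ABBBABABAABBBAABBBAABBABBBABABAABBABBBABABAABBABBBABAABBBA…ABBBABABAABBBAABBABBBABABAABBBAABBBAABBABBBABABAABBABBBABA  (len 239)
step 6: ABBBABABAABBBAABBBAABBABBBABABAABBABBBABABAABBABBBABAABBBA…BAABBABBBABAABBBABABAABBBAABBBAABBABBBABAABBBABABAABBBAABB  (len 577)

338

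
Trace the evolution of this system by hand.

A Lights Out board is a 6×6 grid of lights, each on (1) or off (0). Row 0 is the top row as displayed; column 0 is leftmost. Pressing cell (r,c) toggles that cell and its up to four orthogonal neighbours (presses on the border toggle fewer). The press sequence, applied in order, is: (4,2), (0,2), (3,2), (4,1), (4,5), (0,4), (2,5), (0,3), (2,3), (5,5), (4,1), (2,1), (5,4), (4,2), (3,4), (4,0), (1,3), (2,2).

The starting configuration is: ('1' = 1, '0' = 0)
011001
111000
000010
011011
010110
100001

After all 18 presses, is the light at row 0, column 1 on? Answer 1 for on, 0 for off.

gen 0: 011001
111000
000010
011011
010110
100001
gen 1: 011001
111000
000010
010011
001010
101001
gen 2: 000101
110000
000010
010011
001010
101001
gen 3: 000101
110000
001010
001111
000010
101001
gen 4: 000101
110000
001010
011111
111010
111001
gen 5: 000101
110000
001010
011110
111001
111000
gen 6: 000010
110010
001010
011110
111001
111000
gen 7: 000010
110011
001001
011111
111001
111000
gen 8: 001100
110111
001001
011111
111001
111000
gen 9: 001100
110011
000111
011011
111001
111000
gen 10: 001100
110011
000111
011011
111000
111011
gen 11: 001100
110011
000111
001011
000000
101011
gen 12: 001100
100011
111111
011011
000000
101011
gen 13: 001100
100011
111111
011011
000010
101100
gen 14: 001100
100011
111111
010011
011110
100100
gen 15: 001100
100011
111101
010100
011100
100100
gen 16: 001100
100011
111101
110100
101100
000100
gen 17: 001000
101101
111001
110100
101100
000100
gen 18: 001000
100101
100101
111100
101100
000100

0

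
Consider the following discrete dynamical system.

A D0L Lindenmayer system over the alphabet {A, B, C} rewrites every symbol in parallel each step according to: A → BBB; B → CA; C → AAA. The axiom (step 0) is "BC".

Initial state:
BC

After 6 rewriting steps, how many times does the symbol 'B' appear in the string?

189

[0] BC
[1] CAAAA
[2] AAABBBBBBBBBBBB
[3] BBBBBBBBBCACACACACACACACACACACACA
[4] CACACACACACACACACAAAABBBAAABBBAAABBBAAABBBAAABBBAAABBBAAABBBAAABBBAAABBBAAABBBAAABBBAAABBB
[5] AAABBBAAABBBAAABBBAAABBBAAABBBAAABBBAAABBBAAABBBAAABBBBBBB…BBBBBBBCACACABBBBBBBBBCACACABBBBBBBBBCACACABBBBBBBBBCACACA  (len 234)
[6] BBBBBBBBBCACACABBBBBBBBBCACACABBBBBBBBBCACACABBBBBBBBBCACA…CACAAAABBBAAABBBAAABBBCACACACACACACACACAAAABBBAAABBBAAABBB  (len 567)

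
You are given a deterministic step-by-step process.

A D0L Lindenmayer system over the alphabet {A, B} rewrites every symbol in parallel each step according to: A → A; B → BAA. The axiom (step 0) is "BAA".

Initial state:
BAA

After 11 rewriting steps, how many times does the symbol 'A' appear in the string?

24

k=0  BAA
k=1  BAAAA
k=2  BAAAAAA
k=3  BAAAAAAAA
k=4  BAAAAAAAAAA
k=5  BAAAAAAAAAAAA
k=6  BAAAAAAAAAAAAAA
k=7  BAAAAAAAAAAAAAAAA
k=8  BAAAAAAAAAAAAAAAAAA
k=9  BAAAAAAAAAAAAAAAAAAAA
k=10  BAAAAAAAAAAAAAAAAAAAAAA
k=11  BAAAAAAAAAAAAAAAAAAAAAAAA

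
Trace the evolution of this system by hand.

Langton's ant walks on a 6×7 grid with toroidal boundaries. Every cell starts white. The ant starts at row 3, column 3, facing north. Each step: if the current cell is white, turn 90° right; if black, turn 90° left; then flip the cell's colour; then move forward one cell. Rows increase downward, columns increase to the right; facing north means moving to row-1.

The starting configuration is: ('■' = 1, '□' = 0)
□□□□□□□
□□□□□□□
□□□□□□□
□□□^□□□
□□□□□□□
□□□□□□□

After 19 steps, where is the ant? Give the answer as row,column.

4,1

[0] □□□□□□□
□□□□□□□
□□□□□□□
□□□^□□□
□□□□□□□
□□□□□□□
[1] □□□□□□□
□□□□□□□
□□□□□□□
□□□■>□□
□□□□□□□
□□□□□□□
[2] □□□□□□□
□□□□□□□
□□□□□□□
□□□■■□□
□□□□v□□
□□□□□□□
[3] □□□□□□□
□□□□□□□
□□□□□□□
□□□■■□□
□□□<■□□
□□□□□□□
[4] □□□□□□□
□□□□□□□
□□□□□□□
□□□^■□□
□□□■■□□
□□□□□□□
[5] □□□□□□□
□□□□□□□
□□□□□□□
□□<□■□□
□□□■■□□
□□□□□□□
[6] □□□□□□□
□□□□□□□
□□^□□□□
□□■□■□□
□□□■■□□
□□□□□□□
[7] □□□□□□□
□□□□□□□
□□■>□□□
□□■□■□□
□□□■■□□
□□□□□□□
[8] □□□□□□□
□□□□□□□
□□■■□□□
□□■v■□□
□□□■■□□
□□□□□□□
[9] □□□□□□□
□□□□□□□
□□■■□□□
□□<■■□□
□□□■■□□
□□□□□□□
[10] □□□□□□□
□□□□□□□
□□■■□□□
□□□■■□□
□□v■■□□
□□□□□□□
[11] □□□□□□□
□□□□□□□
□□■■□□□
□□□■■□□
□<■■■□□
□□□□□□□
[12] □□□□□□□
□□□□□□□
□□■■□□□
□^□■■□□
□■■■■□□
□□□□□□□
[13] □□□□□□□
□□□□□□□
□□■■□□□
□■>■■□□
□■■■■□□
□□□□□□□
[14] □□□□□□□
□□□□□□□
□□■■□□□
□■■■■□□
□■v■■□□
□□□□□□□
[15] □□□□□□□
□□□□□□□
□□■■□□□
□■■■■□□
□■□>■□□
□□□□□□□
[16] □□□□□□□
□□□□□□□
□□■■□□□
□■■^■□□
□■□□■□□
□□□□□□□
[17] □□□□□□□
□□□□□□□
□□■■□□□
□■<□■□□
□■□□■□□
□□□□□□□
[18] □□□□□□□
□□□□□□□
□□■■□□□
□■□□■□□
□■v□■□□
□□□□□□□
[19] □□□□□□□
□□□□□□□
□□■■□□□
□■□□■□□
□<■□■□□
□□□□□□□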